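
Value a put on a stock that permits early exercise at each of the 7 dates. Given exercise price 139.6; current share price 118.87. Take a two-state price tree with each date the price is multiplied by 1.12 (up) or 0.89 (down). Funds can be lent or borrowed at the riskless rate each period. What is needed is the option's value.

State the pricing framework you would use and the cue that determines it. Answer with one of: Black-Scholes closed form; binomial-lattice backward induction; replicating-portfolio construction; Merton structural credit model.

Key observation: with exercise allowed before expiry on a discrete up/down model (7 steps from spot 118.87), the strike-139.6 put's value must be rolled back through the tree testing early exercise at each node.

framework: binomial-lattice backward induction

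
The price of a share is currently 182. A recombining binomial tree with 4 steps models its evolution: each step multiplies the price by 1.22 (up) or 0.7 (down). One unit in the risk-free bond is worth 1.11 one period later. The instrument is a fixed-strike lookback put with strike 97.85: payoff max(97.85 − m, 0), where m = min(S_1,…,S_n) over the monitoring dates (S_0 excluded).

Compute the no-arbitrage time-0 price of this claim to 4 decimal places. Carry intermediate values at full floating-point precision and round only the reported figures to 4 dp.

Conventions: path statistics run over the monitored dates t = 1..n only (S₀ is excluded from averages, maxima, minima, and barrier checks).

With p* = (R−d)/(u−d) = 0.7885, sum probability × payoff across the paths and divide by R^4.
Enumerate all 2^4 = 16 price paths (U = up ×1.22, D = down ×0.7); each path with k up-moves has probability p*^k·(1−p*)^(4−k).
DDDD: m=43.6982, payoff=54.1518, prob=0.002002
UDDD: m=76.1597, payoff=21.6903, prob=0.007464
DUDD: m=76.1597, payoff=21.6903, prob=0.007464
UUDD: m=132.7355, payoff=0.0000, prob=0.027819
DDUD: m=76.1597, payoff=21.6903, prob=0.007464
UDUD: m=132.7355, payoff=0.0000, prob=0.027819
DUUD: m=127.4000, payoff=0.0000, prob=0.027819
UUUD: m=222.0400, payoff=0.0000, prob=0.103689
DDDU: m=62.4260, payoff=35.4240, prob=0.007464
UDDU: m=108.7996, payoff=0.0000, prob=0.027819
DUDU: m=108.7996, payoff=0.0000, prob=0.027819
UUDU: m=189.6222, payoff=0.0000, prob=0.103689
DDUU: m=89.1800, payoff=8.6700, prob=0.027819
UDUU: m=155.4280, payoff=0.0000, prob=0.103689
DUUU: m=127.4000, payoff=0.0000, prob=0.103689
UUUU: m=222.0400, payoff=0.0000, prob=0.386476
Price = Σ prob·payoff / R^4 = 1.099679 / 1.518070 = 0.7244

price = 0.7244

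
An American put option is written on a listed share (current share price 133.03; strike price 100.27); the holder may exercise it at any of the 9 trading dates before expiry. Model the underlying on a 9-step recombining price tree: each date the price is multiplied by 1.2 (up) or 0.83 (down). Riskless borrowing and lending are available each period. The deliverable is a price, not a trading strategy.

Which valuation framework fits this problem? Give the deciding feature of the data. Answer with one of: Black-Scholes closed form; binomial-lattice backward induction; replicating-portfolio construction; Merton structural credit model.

Key observation: early exercise of the strike-100.27 put must be checked at each of the 9 dates (spot 133.03), which forces a node-by-node comparison of intrinsic and continuation value backward from expiry.

framework: binomial-lattice backward induction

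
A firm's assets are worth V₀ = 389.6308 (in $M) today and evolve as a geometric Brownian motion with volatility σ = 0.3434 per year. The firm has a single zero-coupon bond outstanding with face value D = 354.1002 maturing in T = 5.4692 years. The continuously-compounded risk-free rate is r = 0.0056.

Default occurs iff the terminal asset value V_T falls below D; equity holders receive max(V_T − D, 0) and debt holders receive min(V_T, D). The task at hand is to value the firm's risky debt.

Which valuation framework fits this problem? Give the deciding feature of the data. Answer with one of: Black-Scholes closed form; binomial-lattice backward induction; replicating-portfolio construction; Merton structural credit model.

Key observation: a levered firm with one bullet debt due at 5.4692 years is the canonical structural-credit setup: equity is a call on the firm's assets struck at the face value.

framework: Merton structural credit model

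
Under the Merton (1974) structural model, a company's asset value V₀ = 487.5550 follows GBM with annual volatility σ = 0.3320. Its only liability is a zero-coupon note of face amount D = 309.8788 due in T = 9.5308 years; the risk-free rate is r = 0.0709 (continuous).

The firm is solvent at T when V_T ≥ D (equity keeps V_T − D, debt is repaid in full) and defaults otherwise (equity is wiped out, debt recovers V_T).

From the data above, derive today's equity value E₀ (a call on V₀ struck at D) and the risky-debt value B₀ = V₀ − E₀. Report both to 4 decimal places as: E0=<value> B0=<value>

Apply the equity-as-call identities (strike 309.8788, horizon 9.5308 years):
d₁ = [ln(V₀/D) + (r + σ²/2)T] / (σ√T)
   = [ln(487.5550/309.8788) + (0.0709 + 0.5·0.3320²)·9.5308] / (0.3320·√9.5308)
   = [0.453222 + 1.200995] / 1.024950 = 1.613949
d₂ = d₁ − σ√T = 1.613949 − 1.024950 = 0.588998
N(d₁) = 0.946731,  N(d₂) = 0.722069,  e^(−rT) = 0.508783
E₀ = V₀·N(d₁) − D·e^(−rT)·N(d₂)
   = 487.5550·0.946731 − 309.8788·0.508783·0.722069 = 347.741156
B₀ = V₀ − E₀ = 487.5550 − 347.741156 = 139.813844

E0=347.7412 B0=139.8138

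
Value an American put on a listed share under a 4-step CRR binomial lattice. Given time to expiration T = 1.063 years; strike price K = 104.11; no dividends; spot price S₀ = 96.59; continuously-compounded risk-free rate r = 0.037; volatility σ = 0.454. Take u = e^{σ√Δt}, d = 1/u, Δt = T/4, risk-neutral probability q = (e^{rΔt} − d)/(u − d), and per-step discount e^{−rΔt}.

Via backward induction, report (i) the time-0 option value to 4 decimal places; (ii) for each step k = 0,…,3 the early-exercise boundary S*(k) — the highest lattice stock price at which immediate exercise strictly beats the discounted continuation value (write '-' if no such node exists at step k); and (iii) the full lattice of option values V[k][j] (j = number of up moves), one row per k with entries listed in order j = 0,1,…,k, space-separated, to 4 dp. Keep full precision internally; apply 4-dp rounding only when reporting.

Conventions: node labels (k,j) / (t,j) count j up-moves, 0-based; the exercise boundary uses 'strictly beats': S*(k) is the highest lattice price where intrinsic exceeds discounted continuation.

Δt=0.26575  u=1.26370  d=0.79133  q=0.46267  discount=0.99022
step 4 (expiry): payoffs max(K−S,0) = 66.2343 43.6252 7.5200 0.0000 0.0000
step 3: (k=3,j=0): S=47.8634, K−S=56.2466, hold=55.2279 ⇒ V=56.2466 exercise | (k=3,j=1): S=76.4345, K−S=27.6755, hold=26.6568 ⇒ V=27.6755 exercise | (k=3,j=2): S=122.0605, K−S=0.0000, hold=4.0012 ⇒ V=4.0012 continue | (k=3,j=3): S=194.9219, K−S=0.0000, hold=0.0000 ⇒ V=0.0000 continue  boundary S*=76.4345
step 2: (k=2,j=0): S=60.4848, K−S=43.6252, hold=42.6065 ⇒ V=43.6252 exercise | (k=2,j=1): S=96.5900, K−S=7.5200, hold=16.5584 ⇒ V=16.5584 continue | (k=2,j=2): S=154.2474, K−S=0.0000, hold=2.1289 ⇒ V=2.1289 continue  boundary S*=60.4848
step 1: (k=1,j=0): S=76.4345, K−S=27.6755, hold=30.7978 ⇒ V=30.7978 continue | (k=1,j=1): S=122.0605, K−S=0.0000, hold=9.7855 ⇒ V=9.7855 continue  boundary S*=-
step 0: (k=0,j=0): S=96.5900, K−S=7.5200, hold=20.8697 ⇒ V=20.8697 continue  boundary S*=-

price = 20.8697
boundary = - - 60.4848 76.4345
tree:
20.8697
30.7978 9.7855
43.6252 16.5584 2.1289
56.2466 27.6755 4.0012 0.0000
66.2343 43.6252 7.5200 0.0000 0.0000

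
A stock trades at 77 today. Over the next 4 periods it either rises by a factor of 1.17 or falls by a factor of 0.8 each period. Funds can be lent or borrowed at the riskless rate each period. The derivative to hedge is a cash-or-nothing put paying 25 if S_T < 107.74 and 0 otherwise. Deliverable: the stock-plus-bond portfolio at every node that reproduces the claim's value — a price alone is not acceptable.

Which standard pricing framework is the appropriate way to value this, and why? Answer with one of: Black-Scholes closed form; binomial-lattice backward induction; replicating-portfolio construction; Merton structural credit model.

Key observation: since the answer must list Δ and B at each node of the 1.17/0.8 lattice on 77, the replicating-portfolio method — solving the two-state system at every node — is the one that applies.

framework: replicating-portfolio construction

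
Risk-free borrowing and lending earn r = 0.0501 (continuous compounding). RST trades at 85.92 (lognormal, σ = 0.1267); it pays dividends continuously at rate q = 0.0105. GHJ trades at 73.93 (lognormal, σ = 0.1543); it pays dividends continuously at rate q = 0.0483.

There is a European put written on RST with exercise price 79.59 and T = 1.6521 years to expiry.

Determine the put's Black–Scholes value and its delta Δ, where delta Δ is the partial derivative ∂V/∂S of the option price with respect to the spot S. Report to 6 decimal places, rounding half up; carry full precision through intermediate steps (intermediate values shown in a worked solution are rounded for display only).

σ√T = 0.1267·√1.6521 = 0.162853
d₁ = (ln(S/K) + (r−q+σ²/2)T) / (σ√T) = (ln(85.92/79.59) + (0.0501−0.0105+0.1267²/2)·1.6521) / 0.162853 = (0.076528 + 0.078684) / 0.162853 = 0.953081
d₂ = d₁ − σ√T = 0.953081 − 0.162853 = 0.790229
e^{−rT} = 0.920563
e^{−qT} = 0.982803
N(−d₁) = 0.170274,  N(−d₂) = 0.214697
Put price V = K·e^{−rT}·N(−d₂) − S·e^{−qT}·N(−d₁) = 15.730335 − 14.378378 = 1.351957
Δ = −e^{−qT}·N(−d₁) = -0.167346

price = 1.351957
Δ = -0.167346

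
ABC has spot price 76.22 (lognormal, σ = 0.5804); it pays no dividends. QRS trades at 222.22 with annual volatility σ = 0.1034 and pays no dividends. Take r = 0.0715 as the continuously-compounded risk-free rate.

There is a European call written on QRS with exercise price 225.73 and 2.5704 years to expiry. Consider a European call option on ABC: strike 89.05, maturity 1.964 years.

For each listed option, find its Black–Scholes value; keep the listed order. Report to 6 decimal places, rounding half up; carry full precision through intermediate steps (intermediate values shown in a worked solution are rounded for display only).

[QRS call K=225.73]
σ√T = 0.1034·√2.5704 = 0.165776
d₁ = (ln(S/K) + (r+σ²/2)T) / (σ√T) = (ln(222.22/225.73) + (0.0715+0.1034²/2)·2.5704) / 0.165776 = (-0.015672 + 0.197524) / 0.165776 = 1.096980
d₂ = d₁ − σ√T = 1.096980 − 0.165776 = 0.931205
e^{−rT} = 0.832116
N(d₁) = 0.863675,  N(d₂) = 0.824126
price = S·N(d₁) − K·e^{−rT}·N(d₂) = 191.925856 − 154.798503 = 37.127353
[ABC call K=89.05]
σ√T = 0.5804·√1.964 = 0.813389
d₁ = (ln(S/K) + (r+σ²/2)T) / (σ√T) = (ln(76.22/89.05) + (0.0715+0.5804²/2)·1.964) / 0.813389 = (-0.155574 + 0.471227) / 0.813389 = 0.388071
d₂ = d₁ − σ√T = 0.388071 − 0.813389 = -0.425318
e^{−rT} = 0.868988
N(d₁) = 0.651018,  N(d₂) = 0.335303
price = S·N(d₁) − K·e^{−rT}·N(d₂) = 49.620608 − 25.946840 = 23.673768

price(QRS call K=225.73) = 37.127353
price(ABC call K=89.05) = 23.673768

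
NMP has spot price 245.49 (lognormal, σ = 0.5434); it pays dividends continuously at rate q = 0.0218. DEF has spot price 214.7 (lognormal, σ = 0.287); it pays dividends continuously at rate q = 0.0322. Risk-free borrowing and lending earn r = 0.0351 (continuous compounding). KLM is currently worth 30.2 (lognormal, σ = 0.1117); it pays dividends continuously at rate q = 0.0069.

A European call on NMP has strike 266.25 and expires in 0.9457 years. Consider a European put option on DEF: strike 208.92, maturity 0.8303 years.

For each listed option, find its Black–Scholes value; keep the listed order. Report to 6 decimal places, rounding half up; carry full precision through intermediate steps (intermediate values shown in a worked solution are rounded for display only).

[NMP call K=266.25]
σ√T = 0.5434·√0.9457 = 0.528441
d₁ = (ln(S/K) + (r−q+σ²/2)T) / (σ√T) = (ln(245.49/266.25) + (0.0351−0.0218+0.5434²/2)·0.9457) / 0.528441 = (-0.081180 + 0.152203) / 0.528441 = 0.134401
d₂ = d₁ − σ√T = 0.134401 − 0.528441 = -0.394039
e^{−rT} = 0.967351
e^{−qT} = 0.979595
N(d₁) = 0.553457,  N(d₂) = 0.346776
price = S·e^{−qT}·N(d₁) − K·e^{−rT}·N(d₂) = 133.095834 − 89.314626 = 43.781207
[DEF put K=208.92]
σ√T = 0.287·√0.8303 = 0.261517
d₁ = (ln(S/K) + (r−q+σ²/2)T) / (σ√T) = (ln(214.7/208.92) + (0.0351−0.0322+0.287²/2)·0.8303) / 0.261517 = (0.027290 + 0.036603) / 0.261517 = 0.244320
d₂ = d₁ − σ√T = 0.244320 − 0.261517 = -0.017197
e^{−rT} = 0.971277
e^{−qT} = 0.973619
N(−d₁) = 0.403492,  N(−d₂) = 0.506860
price = K·e^{−rT}·N(−d₂) − S·e^{−qT}·N(−d₁) = 102.851686 − 84.344241 = 18.507445

price(NMP call K=266.25) = 43.781207
price(DEF put K=208.92) = 18.507445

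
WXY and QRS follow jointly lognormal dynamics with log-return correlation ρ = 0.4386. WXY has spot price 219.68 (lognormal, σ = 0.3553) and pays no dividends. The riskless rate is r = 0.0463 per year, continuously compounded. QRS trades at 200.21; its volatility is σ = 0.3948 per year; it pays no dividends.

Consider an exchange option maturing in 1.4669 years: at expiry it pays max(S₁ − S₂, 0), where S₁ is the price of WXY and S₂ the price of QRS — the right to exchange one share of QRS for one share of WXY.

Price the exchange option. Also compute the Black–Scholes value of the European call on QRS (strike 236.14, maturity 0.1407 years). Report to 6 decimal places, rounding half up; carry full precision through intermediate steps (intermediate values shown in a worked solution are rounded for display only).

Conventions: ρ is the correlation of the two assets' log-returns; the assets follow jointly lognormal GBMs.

σ_eff = √(σ₁² + σ₂² − 2ρσ₁σ₂) = √(0.3553² + 0.3948² − 2·0.4386·0.3553·0.3948) = 0.398821
d₁ = (ln(S₁/S₂) + (q₂ − q₁ + σ_eff²/2)T) / (σ_eff√T) = (ln(219.68/200.21) + (0.0 − 0.0 + 0.079529)·1.4669) / 0.483035 = 0.433647
d₂ = d₁ − σ_eff√T = 0.433647 − 0.483035 = -0.049388
N(d₁) = 0.667727,  N(d₂) = 0.480305
V = S₁·e^{−q₁T}·N(d₁) − S₂·e^{−q₂T}·N(d₂) = 146.686372 − 96.161880 = 50.524492
[vanilla: QRS call K=236.14]
σ√T = 0.3948·√0.1407 = 0.148089
d₁ = (ln(S/K) + (r+σ²/2)T) / (σ√T) = (ln(200.21/236.14) + (0.0463+0.3948²/2)·0.1407) / 0.148089 = (-0.165058 + 0.017480) / 0.148089 = -0.996549
d₂ = d₁ − σ√T = -0.996549 − 0.148089 = -1.144638
e^{−rT} = 0.993507
N(d₁) = 0.159492,  N(d₂) = 0.126180
price = S·N(d₁) − K·e^{−rT}·N(d₂) = 31.931854 − 29.602562 = 2.329292

exchange price = 50.524492
price(QRS call K=236.14) = 2.329292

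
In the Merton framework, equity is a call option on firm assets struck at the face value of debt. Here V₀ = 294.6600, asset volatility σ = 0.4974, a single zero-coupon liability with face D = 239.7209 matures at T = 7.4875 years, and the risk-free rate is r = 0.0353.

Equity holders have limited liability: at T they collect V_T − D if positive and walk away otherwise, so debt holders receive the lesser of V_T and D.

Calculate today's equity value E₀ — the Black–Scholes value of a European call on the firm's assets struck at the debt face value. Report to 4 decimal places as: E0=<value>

E0=181.8667

Apply the equity-as-call identities (strike 239.7209, horizon 7.4875 years):
d₁ = [ln(V₀/D) + (r + σ²/2)T] / (σ√T)
   = [ln(294.6600/239.7209) + (0.0353 + 0.5·0.4974²)·7.4875] / (0.4974·√7.4875)
   = [0.206347 + 1.190538] / 1.361050 = 1.026328
d₂ = d₁ − σ√T = 1.026328 − 1.361050 = -0.334722
N(d₁) = 0.847632,  N(d₂) = 0.368917,  e^(−rT) = 0.767736
E₀ = V₀·N(d₁) − D·e^(−rT)·N(d₂)
   = 294.6600·0.847632 − 239.7209·0.767736·0.368917 = 181.866651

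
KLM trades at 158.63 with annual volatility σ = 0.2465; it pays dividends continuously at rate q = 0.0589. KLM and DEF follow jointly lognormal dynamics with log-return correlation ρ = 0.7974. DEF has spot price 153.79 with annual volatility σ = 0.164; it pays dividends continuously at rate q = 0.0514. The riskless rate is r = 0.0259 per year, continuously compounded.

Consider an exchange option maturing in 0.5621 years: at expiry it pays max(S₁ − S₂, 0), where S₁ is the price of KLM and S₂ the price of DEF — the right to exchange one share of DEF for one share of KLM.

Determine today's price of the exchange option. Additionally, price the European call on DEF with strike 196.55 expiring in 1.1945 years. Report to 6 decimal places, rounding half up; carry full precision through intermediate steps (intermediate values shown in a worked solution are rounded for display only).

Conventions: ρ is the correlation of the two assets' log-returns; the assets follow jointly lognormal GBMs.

σ_eff = √(σ₁² + σ₂² − 2ρσ₁σ₂) = √(0.2465² + 0.164² − 2·0.7974·0.2465·0.164) = 0.152272
d₁ = (ln(S₁/S₂) + (q₂ − q₁ + σ_eff²/2)T) / (σ_eff√T) = (ln(158.63/153.79) + (0.0514 − 0.0589 + 0.011593)·0.5621) / 0.114164 = 0.291576
d₂ = d₁ − σ_eff√T = 0.291576 − 0.114164 = 0.177412
N(d₁) = 0.614694,  N(d₂) = 0.570408
V = S₁·e^{−q₁T}·N(d₁) − S₂·e^{−q₂T}·N(d₂) = 94.333535 − 85.224758 = 9.108777
[vanilla: DEF call K=196.55]
σ√T = 0.164·√1.1945 = 0.179241
d₁ = (ln(S/K) + (r−q+σ²/2)T) / (σ√T) = (ln(153.79/196.55) + (0.0259−0.0514+0.164²/2)·1.1945) / 0.179241 = (-0.245329 − 0.014396) / 0.179241 = -1.449028
d₂ = d₁ − σ√T = -1.449028 − 0.179241 = -1.628269
e^{−rT} = 0.969536
e^{−qT} = 0.940450
N(d₁) = 0.073665,  N(d₂) = 0.051734
price = S·e^{−qT}·N(d₁) − K·e^{−rT}·N(d₂) = 10.654284 − 9.858546 = 0.795738

exchange price = 9.108777
price(DEF call K=196.55) = 0.795738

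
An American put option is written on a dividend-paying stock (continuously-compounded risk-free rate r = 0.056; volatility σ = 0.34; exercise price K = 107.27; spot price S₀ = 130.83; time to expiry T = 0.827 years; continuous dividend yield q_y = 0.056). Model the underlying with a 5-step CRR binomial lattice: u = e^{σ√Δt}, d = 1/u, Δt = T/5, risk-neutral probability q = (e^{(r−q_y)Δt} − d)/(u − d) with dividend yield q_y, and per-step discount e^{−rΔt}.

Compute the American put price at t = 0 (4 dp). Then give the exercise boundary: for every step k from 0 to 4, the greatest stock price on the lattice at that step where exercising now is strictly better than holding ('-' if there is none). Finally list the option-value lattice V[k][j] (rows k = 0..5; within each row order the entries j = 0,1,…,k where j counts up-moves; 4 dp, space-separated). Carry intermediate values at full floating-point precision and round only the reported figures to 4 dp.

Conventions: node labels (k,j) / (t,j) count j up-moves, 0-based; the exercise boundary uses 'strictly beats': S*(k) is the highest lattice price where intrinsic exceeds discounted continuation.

Δt=0.16540, u=1.14829, d=0.87086, q=0.46549, disc=e^(-rΔt)=0.99078
k=5 terminal: V=max(K-S,0) → 41.7393 20.8628 0.0000 0.0000 0.0000 0.0000
k=4: j=0 S=75.2484 intr=32.0216 cont=31.7263 V=32.0216[EX]; j=1 S=99.2207 intr=8.0493 cont=11.0487 V=11.0487[hold]; j=2 S=130.8300 intr=0.0000 cont=0.0000 V=0.0000[hold]; j=3 S=172.5092 intr=0.0000 cont=0.0000 V=0.0000[hold]; j=4 S=227.4664 intr=0.0000 cont=0.0000 V=0.0000[hold]  S*(4)=75.2484
k=3: j=0 S=86.4072 intr=20.8628 cont=22.0538 V=22.0538[hold]; j=1 S=113.9344 intr=0.0000 cont=5.8512 V=5.8512[hold]; j=2 S=150.2311 intr=0.0000 cont=0.0000 V=0.0000[hold]; j=3 S=198.0910 intr=0.0000 cont=0.0000 V=0.0000[hold]  S*(3)=-
k=2: j=0 S=99.2207 intr=8.0493 cont=14.3779 V=14.3779[hold]; j=1 S=130.8300 intr=0.0000 cont=3.0987 V=3.0987[hold]; j=2 S=172.5092 intr=0.0000 cont=0.0000 V=0.0000[hold]  S*(2)=-
k=1: j=0 S=113.9344 intr=0.0000 cont=9.0434 V=9.0434[hold]; j=1 S=150.2311 intr=0.0000 cont=1.6410 V=1.6410[hold]  S*(1)=-
k=0: j=0 S=130.8300 intr=0.0000 cont=5.5461 V=5.5461[hold]  S*(0)=-

price = 5.5461
boundary = - - - - 75.2484
tree:
5.5461
9.0434 1.6410
14.3779 3.0987 0.0000
22.0538 5.8512 0.0000 0.0000
32.0216 11.0487 0.0000 0.0000 0.0000
41.7393 20.8628 0.0000 0.0000 0.0000 0.0000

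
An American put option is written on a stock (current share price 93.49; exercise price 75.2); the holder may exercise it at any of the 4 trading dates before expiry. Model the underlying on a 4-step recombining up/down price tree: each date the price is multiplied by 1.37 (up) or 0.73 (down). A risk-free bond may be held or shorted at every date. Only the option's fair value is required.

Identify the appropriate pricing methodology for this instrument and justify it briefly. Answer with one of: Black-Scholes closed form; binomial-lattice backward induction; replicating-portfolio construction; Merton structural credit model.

Key observation: the put (strike 75.2 on spot 93.49) is American-style on a 4-step discrete price model, so the early-exercise decision at every node requires stepwise backward valuation — a closed form cannot price the exercise right.

framework: binomial-lattice backward induction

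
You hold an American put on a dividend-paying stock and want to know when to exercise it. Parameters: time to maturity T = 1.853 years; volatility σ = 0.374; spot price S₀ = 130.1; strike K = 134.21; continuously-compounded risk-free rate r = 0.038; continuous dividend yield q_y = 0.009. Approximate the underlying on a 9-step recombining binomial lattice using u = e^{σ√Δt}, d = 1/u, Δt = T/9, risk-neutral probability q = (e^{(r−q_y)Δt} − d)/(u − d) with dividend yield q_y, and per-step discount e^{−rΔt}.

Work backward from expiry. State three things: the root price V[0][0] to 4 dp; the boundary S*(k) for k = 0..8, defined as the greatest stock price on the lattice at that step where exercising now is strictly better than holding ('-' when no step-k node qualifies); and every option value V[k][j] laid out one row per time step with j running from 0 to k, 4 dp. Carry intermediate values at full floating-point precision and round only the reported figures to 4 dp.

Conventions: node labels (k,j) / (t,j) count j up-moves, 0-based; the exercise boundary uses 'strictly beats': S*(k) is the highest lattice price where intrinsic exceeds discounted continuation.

price = 25.5521
boundary = - - - 78.1942 65.9894 78.1942 65.9894 78.1942 92.6564
tree:
25.5521
34.1863 16.4405
44.4510 23.4168 9.0089
56.0158 32.4156 13.8672 3.7931
68.2206 43.4181 20.8022 6.4387 0.9344
78.5205 56.0158 30.2251 10.7410 1.7945 0.0000
87.2128 68.2206 42.1946 17.5077 3.4465 0.0000 0.0000
94.5483 78.5205 56.0158 27.6305 6.6194 0.0000 0.0000 0.0000
100.7388 87.2128 68.2206 41.5536 12.7131 0.0000 0.0000 0.0000 0.0000
105.9632 94.5483 78.5205 56.0158 24.4165 0.0000 0.0000 0.0000 0.0000 0.0000

Δt=0.20589  u=1.18495  d=0.84392  q=0.47524  discount=0.99221
step 9 (expiry): payoffs max(K−S,0) = 105.9632 94.5483 78.5205 56.0158 24.4165 0.0000 0.0000 0.0000 0.0000 0.0000
step 8: (k=8,j=0): S=33.4712, K−S=100.7388, hold=99.7549 ⇒ V=100.7388 exercise | (k=8,j=1): S=46.9972, K−S=87.2128, hold=86.2538 ⇒ V=87.2128 exercise | (k=8,j=2): S=65.9894, K−S=68.2206, hold=67.2969 ⇒ V=68.2206 exercise | (k=8,j=3): S=92.6564, K−S=41.5536, hold=40.6792 ⇒ V=41.5536 exercise | (k=8,j=4): S=130.1000, K−S=4.1100, hold=12.7131 ⇒ V=12.7131 continue | (k=8,j=5): S=182.6749, K−S=0.0000, hold=0.0000 ⇒ V=0.0000 continue | (k=8,j=6): S=256.4960, K−S=0.0000, hold=0.0000 ⇒ V=0.0000 continue | (k=8,j=7): S=360.1490, K−S=0.0000, hold=0.0000 ⇒ V=0.0000 continue | (k=8,j=8): S=505.6895, K−S=0.0000, hold=0.0000 ⇒ V=0.0000 continue  boundary S*=92.6564
step 7: (k=7,j=0): S=39.6617, K−S=94.5483, hold=93.5758 ⇒ V=94.5483 exercise | (k=7,j=1): S=55.6895, K−S=78.5205, hold=77.5777 ⇒ V=78.5205 exercise | (k=7,j=2): S=78.1942, K−S=56.0158, hold=55.1146 ⇒ V=56.0158 exercise | (k=7,j=3): S=109.7935, K−S=24.4165, hold=27.6305 ⇒ V=27.6305 continue | (k=7,j=4): S=154.1623, K−S=0.0000, hold=6.6194 ⇒ V=6.6194 continue | (k=7,j=5): S=216.4611, K−S=0.0000, hold=0.0000 ⇒ V=0.0000 continue | (k=7,j=6): S=303.9355, K−S=0.0000, hold=0.0000 ⇒ V=0.0000 continue | (k=7,j=7): S=426.7594, K−S=0.0000, hold=0.0000 ⇒ V=0.0000 continue  boundary S*=78.1942
step 6: (k=6,j=0): S=46.9972, K−S=87.2128, hold=86.2538 ⇒ V=87.2128 exercise | (k=6,j=1): S=65.9894, K−S=68.2206, hold=67.2969 ⇒ V=68.2206 exercise | (k=6,j=2): S=92.6564, K−S=41.5536, hold=42.1946 ⇒ V=42.1946 continue | (k=6,j=3): S=130.1000, K−S=4.1100, hold=17.5077 ⇒ V=17.5077 continue | (k=6,j=4): S=182.6749, K−S=0.0000, hold=3.4465 ⇒ V=3.4465 continue | (k=6,j=5): S=256.4960, K−S=0.0000, hold=0.0000 ⇒ V=0.0000 continue | (k=6,j=6): S=360.1490, K−S=0.0000, hold=0.0000 ⇒ V=0.0000 continue  boundary S*=65.9894
step 5: (k=5,j=0): S=55.6895, K−S=78.5205, hold=77.5777 ⇒ V=78.5205 exercise | (k=5,j=1): S=78.1942, K−S=56.0158, hold=55.4169 ⇒ V=56.0158 exercise | (k=5,j=2): S=109.7935, K−S=24.4165, hold=30.2251 ⇒ V=30.2251 continue | (k=5,j=3): S=154.1623, K−S=0.0000, hold=10.7410 ⇒ V=10.7410 continue | (k=5,j=4): S=216.4611, K−S=0.0000, hold=1.7945 ⇒ V=1.7945 continue | (k=5,j=5): S=303.9355, K−S=0.0000, hold=0.0000 ⇒ V=0.0000 continue  boundary S*=78.1942
step 4: (k=4,j=0): S=65.9894, K−S=68.2206, hold=67.2969 ⇒ V=68.2206 exercise | (k=4,j=1): S=92.6564, K−S=41.5536, hold=43.4181 ⇒ V=43.4181 continue | (k=4,j=2): S=130.1000, K−S=4.1100, hold=20.8022 ⇒ V=20.8022 continue | (k=4,j=3): S=182.6749, K−S=0.0000, hold=6.4387 ⇒ V=6.4387 continue | (k=4,j=4): S=256.4960, K−S=0.0000, hold=0.9344 ⇒ V=0.9344 continue  boundary S*=65.9894
step 3: (k=3,j=0): S=78.1942, K−S=56.0158, hold=55.9938 ⇒ V=56.0158 exercise | (k=3,j=1): S=109.7935, K−S=24.4165, hold=32.4156 ⇒ V=32.4156 continue | (k=3,j=2): S=154.1623, K−S=0.0000, hold=13.8672 ⇒ V=13.8672 continue | (k=3,j=3): S=216.4611, K−S=0.0000, hold=3.7931 ⇒ V=3.7931 continue  boundary S*=78.1942
step 2: (k=2,j=0): S=92.6564, K−S=41.5536, hold=44.4510 ⇒ V=44.4510 continue | (k=2,j=1): S=130.1000, K−S=4.1100, hold=23.4168 ⇒ V=23.4168 continue | (k=2,j=2): S=182.6749, K−S=0.0000, hold=9.0089 ⇒ V=9.0089 continue  boundary S*=-
step 1: (k=1,j=0): S=109.7935, K−S=24.4165, hold=34.1863 ⇒ V=34.1863 continue | (k=1,j=1): S=154.1623, K−S=0.0000, hold=16.4405 ⇒ V=16.4405 continue  boundary S*=-
step 0: (k=0,j=0): S=130.1000, K−S=4.1100, hold=25.5521 ⇒ V=25.5521 continue  boundary S*=-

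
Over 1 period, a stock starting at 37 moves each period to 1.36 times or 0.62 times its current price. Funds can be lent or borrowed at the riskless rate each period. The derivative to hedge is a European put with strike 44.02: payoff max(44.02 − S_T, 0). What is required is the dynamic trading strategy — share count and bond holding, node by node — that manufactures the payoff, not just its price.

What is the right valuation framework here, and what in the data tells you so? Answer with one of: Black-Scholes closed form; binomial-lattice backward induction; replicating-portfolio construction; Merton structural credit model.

framework: replicating-portfolio construction

Key observation: what is demanded is not a single number but the (Δ, B) position at each node of the 1.36/0.62 tree starting at 37; constructing those positions is the replicating-portfolio method.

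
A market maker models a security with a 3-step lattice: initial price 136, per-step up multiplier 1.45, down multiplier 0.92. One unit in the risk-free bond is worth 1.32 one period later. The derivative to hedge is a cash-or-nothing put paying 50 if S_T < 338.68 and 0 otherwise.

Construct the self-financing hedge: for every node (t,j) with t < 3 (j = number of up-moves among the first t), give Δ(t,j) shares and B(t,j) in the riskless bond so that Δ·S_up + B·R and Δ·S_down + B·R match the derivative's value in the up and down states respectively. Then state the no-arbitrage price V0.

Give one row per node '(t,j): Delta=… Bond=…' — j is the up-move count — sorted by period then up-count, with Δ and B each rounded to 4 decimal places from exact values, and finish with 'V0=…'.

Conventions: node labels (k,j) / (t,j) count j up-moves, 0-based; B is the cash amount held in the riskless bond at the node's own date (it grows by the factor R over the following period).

Since d<R<u, set p* = (R−d)/(u−d) = 0.7547; price each node as the discounted p*-expectation of its children.
Payoffs at expiry: V(3,0)=50.0000, V(3,1)=50.0000, V(3,2)=50.0000, V(3,3)=0.0000
Node (2,0) S=115.1104: V=(p*·50.0000+(1−p*)·50.0000)/1.32=37.8788; Δ=(50.0000−50.0000)/(166.9101−105.9016)=0.0000; B=V−Δ·S=37.8788
Node (2,1) S=181.4240: V=(p*·50.0000+(1−p*)·50.0000)/1.32=37.8788; Δ=(50.0000−50.0000)/(263.0648−166.9101)=0.0000; B=V−Δ·S=37.8788
Node (2,2) S=285.9400: V=(p*·0.0000+(1−p*)·50.0000)/1.32=9.2910; Δ=(0.0000−50.0000)/(414.6130−263.0648)=-0.3299; B=V−Δ·S=103.6306
Node (1,0) S=125.1200: V=(p*·37.8788+(1−p*)·37.8788)/1.32=28.6961; Δ=(37.8788−37.8788)/(181.4240−115.1104)=0.0000; B=V−Δ·S=28.6961
Node (1,1) S=197.2000: V=(p*·9.2910+(1−p*)·37.8788)/1.32=12.3508; Δ=(9.2910−37.8788)/(285.9400−181.4240)=-0.2735; B=V−Δ·S=66.2900
Node (0,0) S=136.0000: V=(p*·12.3508+(1−p*)·28.6961)/1.32=12.3940; Δ=(12.3508−28.6961)/(197.2000−125.1200)=-0.2268; B=V−Δ·S=43.2340
As a check, the time-0 holding Δ(0,0)·S0 + B(0,0) comes to 12.3940 — exactly V0.

(0,0): Delta=-0.2268 Bond=43.2340
(1,0): Delta=0.0000 Bond=28.6961
(1,1): Delta=-0.2735 Bond=66.2900
(2,0): Delta=0.0000 Bond=37.8788
(2,1): Delta=0.0000 Bond=37.8788
(2,2): Delta=-0.3299 Bond=103.6306
V0=12.3940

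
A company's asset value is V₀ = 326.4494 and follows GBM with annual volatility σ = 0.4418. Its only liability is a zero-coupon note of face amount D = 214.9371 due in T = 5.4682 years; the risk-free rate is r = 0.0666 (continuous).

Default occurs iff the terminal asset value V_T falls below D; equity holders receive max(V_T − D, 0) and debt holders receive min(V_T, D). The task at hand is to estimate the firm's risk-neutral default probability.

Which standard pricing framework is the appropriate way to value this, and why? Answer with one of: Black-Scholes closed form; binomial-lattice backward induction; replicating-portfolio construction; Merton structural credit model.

framework: Merton structural credit model

Key observation: the question is about default risk generated by asset-value dynamics against a debt face of 214.9371 — the structural framework prices exactly that.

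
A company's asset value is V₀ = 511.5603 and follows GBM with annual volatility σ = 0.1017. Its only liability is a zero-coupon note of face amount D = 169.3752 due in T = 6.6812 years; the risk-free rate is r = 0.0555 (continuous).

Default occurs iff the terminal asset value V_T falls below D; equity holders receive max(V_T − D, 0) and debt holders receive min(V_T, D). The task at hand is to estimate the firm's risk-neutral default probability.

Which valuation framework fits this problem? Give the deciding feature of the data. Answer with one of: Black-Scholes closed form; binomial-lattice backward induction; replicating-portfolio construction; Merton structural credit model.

framework: Merton structural credit model

Key observation: assets follow a GBM and default happens iff V_T < 169.3752; valuing claims on that split (equity as a call, risky debt as the residual) is the structural model's definition.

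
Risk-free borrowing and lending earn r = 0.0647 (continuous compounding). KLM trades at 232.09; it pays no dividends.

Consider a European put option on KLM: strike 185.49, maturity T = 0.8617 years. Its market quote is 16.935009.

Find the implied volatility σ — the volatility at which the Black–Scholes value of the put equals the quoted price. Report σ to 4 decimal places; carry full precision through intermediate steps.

sigma = 0.5236

At σ = 0.5236 the Black–Scholes value reproduces the quote:
σ√T = 0.5236·√0.8617 = 0.486046
d₁ = (ln(S/K) + (r+σ²/2)T) / (σ√T) = (ln(232.09/185.49) + (0.0647+0.5236²/2)·0.8617) / 0.486046 = (0.224124 + 0.173873) / 0.486046 = 0.818845
d₂ = d₁ − σ√T = 0.818845 − 0.486046 = 0.332799
e^{−rT} = 0.945774
N(−d₁) = 0.206437,  N(−d₂) = 0.369643
V = K·e^{−rT}·N(−d₂) − S·N(−d₁) = 64.847051 − 47.912042 = 16.935009 (equal to the quote); since ∂V/∂σ > 0 for all σ, the implied volatility is unique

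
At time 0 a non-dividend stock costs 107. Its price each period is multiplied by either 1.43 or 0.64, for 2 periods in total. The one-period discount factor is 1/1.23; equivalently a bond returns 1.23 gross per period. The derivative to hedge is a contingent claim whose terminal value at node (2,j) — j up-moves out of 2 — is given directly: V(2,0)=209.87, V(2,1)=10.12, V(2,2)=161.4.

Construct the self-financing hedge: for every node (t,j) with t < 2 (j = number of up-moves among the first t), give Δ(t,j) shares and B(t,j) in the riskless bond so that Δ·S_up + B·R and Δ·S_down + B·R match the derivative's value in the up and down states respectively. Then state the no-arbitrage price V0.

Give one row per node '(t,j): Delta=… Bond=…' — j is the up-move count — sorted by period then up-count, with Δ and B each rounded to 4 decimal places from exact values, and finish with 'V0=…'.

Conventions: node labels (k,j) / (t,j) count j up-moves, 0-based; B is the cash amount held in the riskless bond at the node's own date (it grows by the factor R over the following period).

Since d<R<u, set p* = (R−d)/(u−d) = 0.7468; price each node as the discounted p*-expectation of its children.
Payoffs at expiry: V(2,0)=209.8700, V(2,1)=10.1200, V(2,2)=161.4000
  t=1,j=0: stock 68.4800 → up 97.9264 (V=10.1200), down 43.8272 (V=209.8700). Price 49.3412; hedge Δ=-3.6923, bond B=302.1893.
  t=1,j=1: stock 153.0100 → up 218.8043 (V=161.4000), down 97.9264 (V=10.1200). Price 100.0823; hedge Δ=1.2515, bond B=-91.4113.
  t=0,j=0: stock 107.0000 → up 153.0100 (V=100.0823), down 68.4800 (V=49.3412). Price 70.9240; hedge Δ=0.6003, bond B=6.6946.
As a check, the time-0 holding Δ(0,0)·S0 + B(0,0) comes to 70.9240 — exactly V0.

(0,0): Delta=0.6003 Bond=6.6946
(1,0): Delta=-3.6923 Bond=302.1893
(1,1): Delta=1.2515 Bond=-91.4113
V0=70.9240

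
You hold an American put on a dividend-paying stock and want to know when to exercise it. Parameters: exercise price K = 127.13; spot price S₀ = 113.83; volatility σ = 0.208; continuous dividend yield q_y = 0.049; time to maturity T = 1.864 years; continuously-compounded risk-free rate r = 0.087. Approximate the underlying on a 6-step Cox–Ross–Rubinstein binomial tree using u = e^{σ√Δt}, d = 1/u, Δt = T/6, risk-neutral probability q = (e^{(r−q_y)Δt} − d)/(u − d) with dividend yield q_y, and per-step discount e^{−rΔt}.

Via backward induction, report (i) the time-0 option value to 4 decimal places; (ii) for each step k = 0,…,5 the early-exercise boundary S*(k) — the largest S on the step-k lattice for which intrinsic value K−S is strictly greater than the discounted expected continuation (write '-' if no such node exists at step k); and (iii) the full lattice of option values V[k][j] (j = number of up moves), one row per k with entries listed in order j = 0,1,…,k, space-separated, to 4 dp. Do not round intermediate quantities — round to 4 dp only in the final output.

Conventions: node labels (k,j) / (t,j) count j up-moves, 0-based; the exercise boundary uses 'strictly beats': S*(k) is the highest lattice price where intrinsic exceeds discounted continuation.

Δt=0.31067, u=1.12292, d=0.89053, q=0.52215, disc=e^(-rΔt)=0.97333
k=6 terminal: V=max(K-S,0) → 70.3546 55.5389 36.8570 13.3000 0.0000 0.0000 0.0000
k=5: j=0 S=63.7543 intr=63.3757 cont=60.9488 V=63.3757[EX]; j=1 S=80.3912 intr=46.7388 cont=44.5633 V=46.7388[EX]; j=2 S=101.3695 intr=25.7605 cont=23.9019 V=25.7605[EX]; j=3 S=127.8222 intr=0.0000 cont=6.1859 V=6.1859[hold]; j=4 S=161.1778 intr=0.0000 cont=0.0000 V=0.0000[hold]; j=5 S=203.2376 intr=0.0000 cont=0.0000 V=0.0000[hold]  S*(5)=101.3695
k=4: j=0 S=71.5911 intr=55.5389 cont=53.2304 V=55.5389[EX]; j=1 S=90.2730 intr=36.8570 cont=34.8308 V=36.8570[EX]; j=2 S=113.8300 intr=13.3000 cont=15.1253 V=15.1253[hold]; j=3 S=143.5343 intr=0.0000 cont=2.8771 V=2.8771[hold]; j=4 S=180.9900 intr=0.0000 cont=0.0000 V=0.0000[hold]  S*(4)=90.2730
k=3: j=0 S=80.3912 intr=46.7388 cont=44.5633 V=46.7388[EX]; j=1 S=101.3695 intr=25.7605 cont=24.8295 V=25.7605[EX]; j=2 S=127.8222 intr=0.0000 cont=8.4971 V=8.4971[hold]; j=3 S=161.1778 intr=0.0000 cont=1.3382 V=1.3382[hold]  S*(3)=101.3695
k=2: j=0 S=90.2730 intr=36.8570 cont=34.8308 V=36.8570[EX]; j=1 S=113.8300 intr=13.3000 cont=16.2999 V=16.2999[hold]; j=2 S=143.5343 intr=0.0000 cont=4.6322 V=4.6322[hold]  S*(2)=90.2730
k=1: j=0 S=101.3695 intr=25.7605 cont=25.4265 V=25.7605[EX]; j=1 S=127.8222 intr=0.0000 cont=9.9354 V=9.9354[hold]  S*(1)=101.3695
k=0: j=0 S=113.8300 intr=13.3000 cont=17.0308 V=17.0308[hold]  S*(0)=-

price = 17.0308
boundary = - 101.3695 90.2730 101.3695 90.2730 101.3695
tree:
17.0308
25.7605 9.9354
36.8570 16.2999 4.6322
46.7388 25.7605 8.4971 1.3382
55.5389 36.8570 15.1253 2.8771 0.0000
63.3757 46.7388 25.7605 6.1859 0.0000 0.0000
70.3546 55.5389 36.8570 13.3000 0.0000 0.0000 0.0000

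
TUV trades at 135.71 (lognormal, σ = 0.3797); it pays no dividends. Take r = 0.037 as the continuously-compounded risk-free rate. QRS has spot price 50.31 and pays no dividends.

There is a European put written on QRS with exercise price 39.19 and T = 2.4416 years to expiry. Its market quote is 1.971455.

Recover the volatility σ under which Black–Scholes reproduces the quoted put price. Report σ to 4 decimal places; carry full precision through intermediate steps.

At σ = 0.2630 the Black–Scholes value reproduces the quote:
σ√T = 0.263·√2.4416 = 0.410954
d₁ = (ln(S/K) + (r+σ²/2)T) / (σ√T) = (ln(50.31/39.19) + (0.037+0.263²/2)·2.4416) / 0.410954 = (0.249782 + 0.174781) / 0.410954 = 1.033116
d₂ = d₁ − σ√T = 1.033116 − 0.410954 = 0.622162
e^{−rT} = 0.913621
N(−d₁) = 0.150775,  N(−d₂) = 0.266918
V = K·e^{−rT}·N(−d₂) − S·N(−d₁) = 9.556936 − 7.585480 = 1.971455 (matching the quote); vega is positive throughout, so no other σ reproduces this price

sigma = 0.2630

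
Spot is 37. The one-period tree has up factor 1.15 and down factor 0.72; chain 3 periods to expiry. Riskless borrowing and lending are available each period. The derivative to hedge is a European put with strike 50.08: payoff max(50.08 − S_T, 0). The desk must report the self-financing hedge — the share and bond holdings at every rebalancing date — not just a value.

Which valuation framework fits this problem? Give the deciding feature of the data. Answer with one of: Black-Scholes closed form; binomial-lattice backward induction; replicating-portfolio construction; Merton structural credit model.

framework: replicating-portfolio construction

Key observation: since the answer must list Δ and B at each node of the 1.15/0.72 lattice on 37, the replicating-portfolio method — solving the two-state system at every node — is the one that applies.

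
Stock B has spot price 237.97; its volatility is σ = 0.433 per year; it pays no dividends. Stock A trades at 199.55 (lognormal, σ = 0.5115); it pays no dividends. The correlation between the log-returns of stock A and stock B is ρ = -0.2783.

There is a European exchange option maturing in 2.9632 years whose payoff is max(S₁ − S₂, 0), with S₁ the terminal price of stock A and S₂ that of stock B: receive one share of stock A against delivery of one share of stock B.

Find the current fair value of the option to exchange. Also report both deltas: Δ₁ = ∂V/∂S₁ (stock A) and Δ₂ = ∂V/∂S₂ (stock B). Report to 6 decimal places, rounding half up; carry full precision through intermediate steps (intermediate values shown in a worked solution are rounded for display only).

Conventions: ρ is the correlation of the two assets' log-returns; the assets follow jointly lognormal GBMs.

exchange price = 87.739798
Δ1 = 0.697064
Δ2 = -0.215823

σ_eff = √(σ₁² + σ₂² − 2ρσ₁σ₂) = √(0.5115² + 0.433² − 2·-0.2783·0.5115·0.433) = 0.756569
d₁ = (ln(S₁/S₂) + (q₂ − q₁ + σ_eff²/2)T) / (σ_eff√T) = (ln(199.55/237.97) + (0.0 − 0.0 + 0.286198)·2.9632) / 1.302354 = 0.515976
d₂ = d₁ − σ_eff√T = 0.515976 − 1.302354 = -0.786378
N(d₁) = 0.697064,  N(d₂) = 0.215823
V = S₁·e^{−q₁T}·N(d₁) − S₂·e^{−q₂T}·N(d₂) = 139.099193 − 51.359395 = 87.739798
Key observation: pricing in stock B-units makes this a unit-strike call on the ratio S₁/S₂ — the risk-free rate cancels and cannot affect the value.
Δ₁ = e^{−q₁T}·N(d₁) = 0.697064;  Δ₂ = −e^{−q₂T}·N(d₂) = -0.215823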